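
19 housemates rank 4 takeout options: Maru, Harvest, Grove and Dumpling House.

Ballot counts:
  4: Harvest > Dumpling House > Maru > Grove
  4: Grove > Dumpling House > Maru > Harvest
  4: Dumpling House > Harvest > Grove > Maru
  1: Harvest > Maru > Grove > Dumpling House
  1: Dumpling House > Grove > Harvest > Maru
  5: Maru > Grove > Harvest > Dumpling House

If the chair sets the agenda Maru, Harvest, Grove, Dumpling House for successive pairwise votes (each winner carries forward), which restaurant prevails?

Grove

Round 1: Maru vs Harvest — 9–10, Harvest advances.
Round 2: Harvest vs Grove — 9–10, Grove advances.
Round 3: Grove vs Dumpling House — 10–9, Grove advances.
The agenda winner is Grove.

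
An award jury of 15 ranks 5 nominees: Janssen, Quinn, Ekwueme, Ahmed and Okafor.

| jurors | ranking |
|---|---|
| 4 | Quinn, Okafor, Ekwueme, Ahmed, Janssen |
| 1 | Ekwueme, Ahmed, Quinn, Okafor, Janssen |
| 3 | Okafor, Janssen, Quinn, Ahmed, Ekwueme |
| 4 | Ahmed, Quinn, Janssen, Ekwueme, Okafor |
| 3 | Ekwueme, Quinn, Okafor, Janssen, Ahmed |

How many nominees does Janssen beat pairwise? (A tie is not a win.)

0

Janssen against each rival (15 jurors):
Janssen vs Quinn: Quinn, 12–3.
Janssen vs Ekwueme: Janssen preferred on 3+4 = 7 ballots; Ekwueme wins 8–7.
Janssen–Ahmed: Ahmed 9–6.
Janssen vs Okafor: 4 to 11, Okafor.
Janssen beats no one; loses to Quinn, Ekwueme, Ahmed, Okafor — 0 pairwise wins.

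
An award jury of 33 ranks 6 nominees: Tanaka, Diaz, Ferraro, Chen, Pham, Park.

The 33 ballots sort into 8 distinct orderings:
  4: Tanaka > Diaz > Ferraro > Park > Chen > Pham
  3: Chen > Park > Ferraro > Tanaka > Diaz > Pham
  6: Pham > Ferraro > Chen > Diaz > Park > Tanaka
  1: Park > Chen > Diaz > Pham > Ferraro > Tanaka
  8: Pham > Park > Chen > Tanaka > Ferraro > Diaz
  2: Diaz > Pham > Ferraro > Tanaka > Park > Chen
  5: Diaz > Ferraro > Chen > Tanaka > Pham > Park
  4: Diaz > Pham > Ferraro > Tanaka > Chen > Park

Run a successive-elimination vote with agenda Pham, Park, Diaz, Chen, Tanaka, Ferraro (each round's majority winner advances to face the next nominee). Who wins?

Round 1: Pham vs Park — 25–8, Pham advances.
Round 2: Pham vs Diaz — 14–19, Diaz advances.
Round 3: Diaz vs Chen — 15–18, Chen advances.
Round 4: Chen vs Tanaka — 23–10, Chen advances.
Round 5: Chen vs Ferraro — 12–21, Ferraro advances.
The agenda winner is Ferraro.

Ferraro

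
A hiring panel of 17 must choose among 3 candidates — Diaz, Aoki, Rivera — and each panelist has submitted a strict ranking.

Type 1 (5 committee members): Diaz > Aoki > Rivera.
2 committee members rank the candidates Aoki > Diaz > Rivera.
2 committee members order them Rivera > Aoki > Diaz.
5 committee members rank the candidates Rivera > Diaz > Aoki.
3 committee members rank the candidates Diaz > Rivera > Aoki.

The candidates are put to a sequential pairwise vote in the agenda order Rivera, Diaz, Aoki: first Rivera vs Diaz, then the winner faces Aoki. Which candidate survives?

Diaz

Round 1: Rivera vs Diaz — 7–10, Diaz advances.
Round 2: Diaz vs Aoki — 13–4, Diaz advances.
The agenda winner is Diaz.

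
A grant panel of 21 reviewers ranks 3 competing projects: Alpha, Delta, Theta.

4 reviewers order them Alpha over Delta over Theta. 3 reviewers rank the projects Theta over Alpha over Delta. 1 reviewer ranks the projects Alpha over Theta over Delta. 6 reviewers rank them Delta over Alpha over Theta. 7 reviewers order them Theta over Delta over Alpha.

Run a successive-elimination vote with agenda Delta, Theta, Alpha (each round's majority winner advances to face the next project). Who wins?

Alpha

Round 1: Delta vs Theta — 10–11, Theta advances.
Round 2: Theta vs Alpha — 10–11, Alpha advances.
The agenda winner is Alpha.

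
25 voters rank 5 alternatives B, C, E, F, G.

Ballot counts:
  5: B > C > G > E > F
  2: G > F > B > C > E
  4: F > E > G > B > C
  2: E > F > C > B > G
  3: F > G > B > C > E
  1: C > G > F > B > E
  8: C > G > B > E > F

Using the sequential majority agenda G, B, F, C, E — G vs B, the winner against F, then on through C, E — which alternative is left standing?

Round 1: G vs B — 18–7, G advances.
Round 2: G vs F — 16–9, G advances.
Round 3: G vs C — 9–16, C advances.
Round 4: C vs E — 19–6, C advances.
The agenda winner is C.

C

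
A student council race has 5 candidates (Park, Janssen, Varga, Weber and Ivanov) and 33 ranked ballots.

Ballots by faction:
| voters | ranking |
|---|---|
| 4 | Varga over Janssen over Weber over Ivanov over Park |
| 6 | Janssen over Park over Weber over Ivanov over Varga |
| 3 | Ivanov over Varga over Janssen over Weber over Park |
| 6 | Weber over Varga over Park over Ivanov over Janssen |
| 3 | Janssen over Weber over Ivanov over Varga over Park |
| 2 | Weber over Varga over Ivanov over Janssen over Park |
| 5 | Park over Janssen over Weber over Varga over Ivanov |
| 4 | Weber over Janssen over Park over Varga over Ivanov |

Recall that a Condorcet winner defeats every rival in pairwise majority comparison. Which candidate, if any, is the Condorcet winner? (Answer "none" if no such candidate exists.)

Check each pair by majority over 33 ballots:
Park vs Janssen: 6+5 = 11 for Park, 22 for Janssen — Janssen by 22–11.
Park vs Varga: 15 to 18, Varga.
Park vs Weber: Park is ranked higher on 6+5 = 11 ballots, Weber on 22. Weber wins 22–11.
Park vs Ivanov: Park preferred on 6+6+5+4 = 21 ballots; Park wins 21–12.
Janssen vs Varga: Janssen preferred on 6+3+5+4 = 18 ballots; Janssen wins 18–15.
Janssen vs Weber: Janssen is ranked higher on 4+6+3+3+5 = 21 ballots, Weber on 12. Janssen wins 21–12.
Janssen vs Ivanov: Janssen preferred on 4+6+3+5+4 = 22 ballots; Janssen wins 22–11.
Varga vs Weber: 4+3 = 7 for Varga, 26 for Weber — Weber by 26–7.
Varga vs Ivanov: Varga preferred on 4+6+2+5+4 = 21 ballots; Varga wins 21–12.
Weber vs Ivanov: Weber is ranked higher on 30 ballots, Ivanov on 3. Weber wins 30–3.
Janssen beats each of Park, Varga, Weber, Ivanov — Janssen is the Condorcet winner.

Janssen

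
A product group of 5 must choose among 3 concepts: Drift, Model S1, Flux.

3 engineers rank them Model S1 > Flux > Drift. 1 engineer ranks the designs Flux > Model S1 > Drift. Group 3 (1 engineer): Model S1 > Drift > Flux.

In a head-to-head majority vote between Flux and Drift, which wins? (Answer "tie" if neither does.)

Flux

Ballots ranking Flux above Drift: 3 + 1 = 4.
Ballots ranking Drift above Flux: 5 − 4 = 1.
Flux wins the head-to-head 4–1.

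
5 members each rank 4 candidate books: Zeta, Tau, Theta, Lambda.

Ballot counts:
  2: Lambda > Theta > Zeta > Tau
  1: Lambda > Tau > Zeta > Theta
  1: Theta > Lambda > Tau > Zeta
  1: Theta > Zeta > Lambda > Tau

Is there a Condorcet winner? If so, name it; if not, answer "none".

Head-to-head results (5 members):
Zeta vs Tau: 2+1 = 3 for Zeta, 2 for Tau — Zeta by 3–2.
Zeta vs Theta: Theta wins 4–1.
Zeta vs Lambda: 1 to 4, Lambda.
Tau–Theta: Theta 4–1.
Tau vs Lambda: Lambda wins 5–0.
Theta–Lambda: Lambda 3–2.
Lambda defeats every rival head-to-head and is the Condorcet winner.

Lambda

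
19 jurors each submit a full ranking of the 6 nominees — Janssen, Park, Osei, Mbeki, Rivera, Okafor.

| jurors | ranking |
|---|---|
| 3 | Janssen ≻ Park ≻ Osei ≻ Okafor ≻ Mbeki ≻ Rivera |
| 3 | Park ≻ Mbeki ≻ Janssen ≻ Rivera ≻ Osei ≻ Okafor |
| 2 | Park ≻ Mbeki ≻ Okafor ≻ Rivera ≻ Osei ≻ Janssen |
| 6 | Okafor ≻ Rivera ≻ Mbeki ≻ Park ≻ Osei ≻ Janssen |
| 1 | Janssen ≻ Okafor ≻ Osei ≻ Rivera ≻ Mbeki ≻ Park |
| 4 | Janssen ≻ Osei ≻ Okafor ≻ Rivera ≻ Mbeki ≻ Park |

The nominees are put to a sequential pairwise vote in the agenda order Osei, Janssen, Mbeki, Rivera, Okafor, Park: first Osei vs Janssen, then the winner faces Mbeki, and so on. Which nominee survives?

Okafor

Round 1: Osei vs Janssen — 8–11, Janssen advances.
Round 2: Janssen vs Mbeki — 8–11, Mbeki advances.
Round 3: Mbeki vs Rivera — 8–11, Rivera advances.
Round 4: Rivera vs Okafor — 3–16, Okafor advances.
Round 5: Okafor vs Park — 11–8, Okafor advances.
Okafor survives the agenda.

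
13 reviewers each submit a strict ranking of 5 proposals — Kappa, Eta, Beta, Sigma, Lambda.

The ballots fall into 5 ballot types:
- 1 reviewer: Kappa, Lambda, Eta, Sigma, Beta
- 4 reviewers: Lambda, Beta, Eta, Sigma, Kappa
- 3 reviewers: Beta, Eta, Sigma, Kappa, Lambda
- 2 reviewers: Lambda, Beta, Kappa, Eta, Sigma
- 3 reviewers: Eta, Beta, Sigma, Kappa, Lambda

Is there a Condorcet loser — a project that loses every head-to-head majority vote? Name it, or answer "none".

Pairwise majorities:
Kappa vs Eta: Eta wins 10–3.
Kappa vs Beta: Beta wins 12–1.
Kappa vs Sigma: Sigma, 10–3.
Kappa vs Lambda: Kappa is ranked higher on 1+3+3 = 7 ballots, Lambda on 6. Kappa wins 7–6.
Eta vs Beta: Beta, 9–4.
Eta vs Sigma: Eta preferred on 1+4+3+2+3 = 13 ballots; Eta wins 13–0.
Eta vs Lambda: Eta is ranked higher on 3+3 = 6 ballots, Lambda on 7. Lambda wins 7–6.
Beta vs Sigma: Beta preferred on 4+3+2+3 = 12 ballots; Beta wins 12–1.
Beta–Lambda: Lambda 7–6.
Sigma vs Lambda: 3+3 = 6 for Sigma, 7 for Lambda — Lambda by 7–6.
Every project wins at least one matchup (Kappa beats Lambda; Eta beats Kappa; Beta beats Kappa; Sigma beats Kappa; Lambda beats Eta), so there is no Condorcet loser.

none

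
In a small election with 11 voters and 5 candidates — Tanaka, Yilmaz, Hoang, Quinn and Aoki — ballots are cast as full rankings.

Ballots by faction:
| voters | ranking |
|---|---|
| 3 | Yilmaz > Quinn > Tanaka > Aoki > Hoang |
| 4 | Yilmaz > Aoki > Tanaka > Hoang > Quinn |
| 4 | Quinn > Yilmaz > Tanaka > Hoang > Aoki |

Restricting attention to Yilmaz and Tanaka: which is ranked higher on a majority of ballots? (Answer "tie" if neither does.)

Yilmaz

Ballots ranking Yilmaz above Tanaka: 3 + 4 + 4 = 11.
Ballots ranking Tanaka above Yilmaz: 11 − 11 = 0.
Yilmaz wins the head-to-head 11–0.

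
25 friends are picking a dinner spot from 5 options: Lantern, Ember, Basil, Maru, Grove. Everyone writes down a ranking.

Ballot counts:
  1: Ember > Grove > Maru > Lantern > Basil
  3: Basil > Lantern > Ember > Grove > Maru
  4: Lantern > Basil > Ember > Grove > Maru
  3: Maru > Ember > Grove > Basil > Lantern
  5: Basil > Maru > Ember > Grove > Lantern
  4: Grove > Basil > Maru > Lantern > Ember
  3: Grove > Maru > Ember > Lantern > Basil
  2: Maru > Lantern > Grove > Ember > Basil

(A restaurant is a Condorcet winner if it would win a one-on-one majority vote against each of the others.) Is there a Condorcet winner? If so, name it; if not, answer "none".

none

Check each pair by majority over 25 ballots:
Lantern vs Ember: 13 to 12, Lantern.
Lantern vs Basil: Lantern is ranked higher on 1+4+3+2 = 10 ballots, Basil on 15. Basil wins 15–10.
Lantern vs Maru: Lantern is ranked higher on 3+4 = 7 ballots, Maru on 18. Maru wins 18–7.
Lantern vs Grove: 9 to 16, Grove.
Ember vs Basil: 1+3+3+2 = 9 for Ember, 16 for Basil — Basil by 16–9.
Ember vs Maru: Ember is ranked higher on 1+3+4 = 8 ballots, Maru on 17. Maru wins 17–8.
Ember vs Grove: Ember is ranked higher on 1+3+4+3+5 = 16 ballots, Grove on 9. Ember wins 16–9.
Basil–Maru: Basil 16–9.
Basil vs Grove: Basil is ranked higher on 3+4+5 = 12 ballots, Grove on 13. Grove wins 13–12.
Maru vs Grove: Maru is ranked higher on 3+5+2 = 10 ballots, Grove on 15. Grove wins 15–10.
Each restaurant drops at least one matchup (Lantern loses to Basil; Ember loses to Lantern; Basil loses to Grove; Maru loses to Basil; Grove loses to Ember); the cycle Lantern → Ember → Grove → Lantern rules out a Condorcet winner.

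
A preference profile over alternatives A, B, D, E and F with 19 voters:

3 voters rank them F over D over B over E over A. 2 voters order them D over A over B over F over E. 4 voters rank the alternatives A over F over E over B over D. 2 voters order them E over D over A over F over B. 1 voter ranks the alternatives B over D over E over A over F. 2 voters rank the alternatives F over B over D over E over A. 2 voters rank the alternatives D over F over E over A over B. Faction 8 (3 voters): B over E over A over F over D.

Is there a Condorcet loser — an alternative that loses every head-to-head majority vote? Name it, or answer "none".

Pairwise majorities:
A vs B: A is ranked higher on 2+4+2+2 = 10 ballots, B on 9. A wins 10–9.
A–D: D 12–7.
A vs E: 6 to 13, E.
A vs F: A wins 12–7.
B vs D: 4+1+2+3 = 10 for B, 9 for D — B by 10–9.
B vs E: B wins 11–8.
B vs F: F wins 13–6.
D vs E: 10 to 9, D.
D vs F: D is ranked higher on 2+2+1+2 = 7 ballots, F on 12. F wins 12–7.
E–F: F 13–6.
Each alternative has at least one pairwise win (A beats B; B beats D; D beats A; E beats A; F beats B) — no Condorcet loser.

none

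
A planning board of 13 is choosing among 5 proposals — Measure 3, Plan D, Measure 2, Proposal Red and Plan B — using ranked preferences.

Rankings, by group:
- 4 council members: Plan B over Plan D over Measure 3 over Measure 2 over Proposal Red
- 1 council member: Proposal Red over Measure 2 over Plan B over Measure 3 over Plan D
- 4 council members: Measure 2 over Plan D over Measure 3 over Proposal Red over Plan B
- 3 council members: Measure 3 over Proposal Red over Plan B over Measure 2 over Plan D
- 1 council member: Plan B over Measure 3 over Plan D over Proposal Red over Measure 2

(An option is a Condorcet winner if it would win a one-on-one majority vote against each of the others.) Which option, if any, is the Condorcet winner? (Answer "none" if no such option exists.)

none

Pairwise majorities:
Measure 3 vs Plan D: Plan D, 8–5.
Measure 3 vs Measure 2: 8 to 5, Measure 3.
Measure 3 vs Proposal Red: Measure 3 wins 12–1.
Measure 3 vs Plan B: 7 to 6, Measure 3.
Plan D vs Measure 2: Plan D preferred on 4+1 = 5 ballots; Measure 2 wins 8–5.
Plan D vs Proposal Red: Plan D wins 9–4.
Plan D–Plan B: Plan B 9–4.
Measure 2 vs Proposal Red: 4+4 = 8 for Measure 2, 5 for Proposal Red — Measure 2 by 8–5.
Measure 2 vs Plan B: Measure 2 preferred on 1+4 = 5 ballots; Plan B wins 8–5.
Proposal Red–Plan B: Proposal Red 8–5.
No option is unbeaten: Measure 3 loses to Plan D; Plan D loses to Measure 2; Measure 2 loses to Measure 3; Proposal Red loses to Measure 3; Plan B loses to Measure 3. In particular Measure 3 beats Measure 2 beats Plan D beats Measure 3 is a majority cycle — no Condorcet winner exists.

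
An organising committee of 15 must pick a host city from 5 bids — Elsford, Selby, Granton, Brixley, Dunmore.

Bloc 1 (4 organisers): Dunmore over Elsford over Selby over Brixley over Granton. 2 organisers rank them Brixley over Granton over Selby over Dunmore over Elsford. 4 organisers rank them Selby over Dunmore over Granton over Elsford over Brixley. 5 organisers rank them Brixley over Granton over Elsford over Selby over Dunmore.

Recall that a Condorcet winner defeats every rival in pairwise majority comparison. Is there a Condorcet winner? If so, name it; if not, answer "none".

none

Pairwise majorities:
Elsford–Selby: Elsford 9–6.
Elsford vs Granton: Granton, 11–4.
Elsford vs Brixley: Elsford preferred on 4+4 = 8 ballots; Elsford wins 8–7.
Elsford vs Dunmore: Dunmore, 10–5.
Selby vs Granton: Selby, 8–7.
Selby–Brixley: Selby 8–7.
Selby vs Dunmore: 11 to 4, Selby.
Granton–Brixley: Brixley 11–4.
Granton vs Dunmore: Granton preferred on 2+5 = 7 ballots; Dunmore wins 8–7.
Brixley vs Dunmore: Brixley is ranked higher on 2+5 = 7 ballots, Dunmore on 8. Dunmore wins 8–7.
No city is unbeaten: Elsford loses to Granton; Selby loses to Elsford; Granton loses to Selby; Brixley loses to Elsford; Dunmore loses to Selby. In particular Elsford > Selby > Granton > Elsford is a majority cycle — no Condorcet winner exists.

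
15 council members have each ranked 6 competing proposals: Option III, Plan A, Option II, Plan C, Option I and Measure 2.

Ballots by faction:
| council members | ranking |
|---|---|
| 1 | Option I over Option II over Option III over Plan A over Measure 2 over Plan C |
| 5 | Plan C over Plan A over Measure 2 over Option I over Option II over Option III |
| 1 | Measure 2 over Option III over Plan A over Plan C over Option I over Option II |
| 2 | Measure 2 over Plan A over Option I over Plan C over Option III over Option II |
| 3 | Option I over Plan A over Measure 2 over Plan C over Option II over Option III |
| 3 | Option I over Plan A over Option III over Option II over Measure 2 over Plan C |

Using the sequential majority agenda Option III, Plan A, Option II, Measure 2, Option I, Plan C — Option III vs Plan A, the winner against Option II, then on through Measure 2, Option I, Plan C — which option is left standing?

Plan A

Round 1: Option III vs Plan A — 2–13, Plan A advances.
Round 2: Plan A vs Option II — 14–1, Plan A advances.
Round 3: Plan A vs Measure 2 — 12–3, Plan A advances.
Round 4: Plan A vs Option I — 8–7, Plan A advances.
Round 5: Plan A vs Plan C — 10–5, Plan A advances.
The agenda winner is Plan A.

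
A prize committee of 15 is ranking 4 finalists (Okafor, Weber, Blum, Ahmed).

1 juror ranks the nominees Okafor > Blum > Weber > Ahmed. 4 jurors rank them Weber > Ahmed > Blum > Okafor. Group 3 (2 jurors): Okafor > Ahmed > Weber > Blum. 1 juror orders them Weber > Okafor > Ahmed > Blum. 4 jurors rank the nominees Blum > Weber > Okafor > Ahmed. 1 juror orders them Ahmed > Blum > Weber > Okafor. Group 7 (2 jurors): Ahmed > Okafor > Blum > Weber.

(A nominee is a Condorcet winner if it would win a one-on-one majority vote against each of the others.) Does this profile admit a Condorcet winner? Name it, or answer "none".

none

Pairwise majorities:
Okafor–Weber: Weber 10–5.
Okafor vs Blum: Blum, 9–6.
Okafor–Ahmed: Okafor 8–7.
Weber vs Blum: 4+2+1 = 7 for Weber, 8 for Blum — Blum by 8–7.
Weber–Ahmed: Weber 10–5.
Blum vs Ahmed: Ahmed wins 10–5.
Every nominee loses at least once (Okafor loses to Weber; Weber loses to Blum; Blum loses to Ahmed; Ahmed loses to Okafor). The majority relation contains the cycle Okafor → Ahmed → Blum → Okafor, so there is no Condorcet winner.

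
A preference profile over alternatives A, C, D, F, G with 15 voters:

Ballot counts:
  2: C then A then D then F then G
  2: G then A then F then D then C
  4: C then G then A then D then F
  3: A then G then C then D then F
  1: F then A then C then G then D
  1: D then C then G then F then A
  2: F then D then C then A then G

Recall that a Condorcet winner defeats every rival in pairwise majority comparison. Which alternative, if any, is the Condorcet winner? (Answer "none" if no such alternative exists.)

C

Pairwise majorities:
A vs C: 6 to 9, C.
A vs D: A, 12–3.
A vs F: 11 to 4, A.
A vs G: A wins 8–7.
C vs D: 2+4+3+1 = 10 for C, 5 for D — C by 10–5.
C vs F: C, 10–5.
C vs G: C, 10–5.
D vs F: D preferred on 2+4+3+1 = 10 ballots; D wins 10–5.
D–G: G 10–5.
F vs G: F preferred on 2+1+2 = 5 ballots; G wins 10–5.
C defeats every rival head-to-head and is the Condorcet winner.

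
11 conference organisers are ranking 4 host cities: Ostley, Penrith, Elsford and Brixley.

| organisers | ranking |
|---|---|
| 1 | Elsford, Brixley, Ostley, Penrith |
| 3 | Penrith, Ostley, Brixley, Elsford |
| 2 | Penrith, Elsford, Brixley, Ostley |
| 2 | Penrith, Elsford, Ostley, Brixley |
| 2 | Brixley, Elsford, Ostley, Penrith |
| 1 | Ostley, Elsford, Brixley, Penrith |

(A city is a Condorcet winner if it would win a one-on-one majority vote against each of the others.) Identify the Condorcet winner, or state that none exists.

Penrith

Head-to-head results (11 organisers):
Ostley–Penrith: Penrith 7–4.
Ostley–Elsford: Elsford 7–4.
Ostley vs Brixley: Ostley wins 6–5.
Penrith vs Elsford: Penrith, 7–4.
Penrith vs Brixley: Penrith wins 7–4.
Elsford vs Brixley: Elsford wins 6–5.
Penrith wins every pairwise contest, so Penrith is the Condorcet winner.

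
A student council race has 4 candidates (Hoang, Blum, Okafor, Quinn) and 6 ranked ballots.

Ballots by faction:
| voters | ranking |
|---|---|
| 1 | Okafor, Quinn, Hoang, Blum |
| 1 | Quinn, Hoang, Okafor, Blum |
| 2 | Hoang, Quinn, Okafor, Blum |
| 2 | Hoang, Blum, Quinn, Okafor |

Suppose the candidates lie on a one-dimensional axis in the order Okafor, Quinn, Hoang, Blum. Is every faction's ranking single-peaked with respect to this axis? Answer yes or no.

yes

Axis positions: Okafor=1, Quinn=2, Hoang=3, Blum=4.
Faction 1 (peak Okafor at position 1): ranking walks positions 1-2-3-4, expanding outward from the peak — single-peaked.
Faction 2 (peak Quinn at position 2): ranking walks positions 2-3-1-4, expanding outward from the peak — single-peaked.
Faction 3 (peak Hoang at position 3): ranking walks positions 3-2-1-4, expanding outward from the peak — single-peaked.
Faction 4 (peak Hoang at position 3): ranking walks positions 3-4-2-1, expanding outward from the peak — single-peaked.
Every ranking is single-peaked on this axis.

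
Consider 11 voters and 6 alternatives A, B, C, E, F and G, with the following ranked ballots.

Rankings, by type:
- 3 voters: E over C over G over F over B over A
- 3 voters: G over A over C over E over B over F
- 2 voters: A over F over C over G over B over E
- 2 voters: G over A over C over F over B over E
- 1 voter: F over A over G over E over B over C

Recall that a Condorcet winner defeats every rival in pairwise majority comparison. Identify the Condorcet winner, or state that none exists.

G

Head-to-head results (11 voters):
A vs B: 8 to 3, A.
A vs C: A is ranked higher on 3+2+2+1 = 8 ballots, C on 3. A wins 8–3.
A vs E: A preferred on 3+2+2+1 = 8 ballots; A wins 8–3.
A vs F: 7 to 4, A.
A vs G: 3 to 8, G.
B vs C: B is ranked higher on 1 ballot, C on 10. C wins 10–1.
B vs E: 2+2 = 4 for B, 7 for E — E by 7–4.
B vs F: B preferred on 3 ballots; F wins 8–3.
B vs G: B is ranked higher on 0 ballots, G on 11. G wins 11–0.
C vs E: 3+2+2 = 7 for C, 4 for E — C by 7–4.
C vs F: 3+3+2 = 8 for C, 3 for F — C by 8–3.
C vs G: 5 to 6, G.
E vs F: 6 to 5, E.
E vs G: E preferred on 3 ballots; G wins 8–3.
F vs G: F preferred on 2+1 = 3 ballots; G wins 8–3.
G defeats every rival head-to-head and is the Condorcet winner.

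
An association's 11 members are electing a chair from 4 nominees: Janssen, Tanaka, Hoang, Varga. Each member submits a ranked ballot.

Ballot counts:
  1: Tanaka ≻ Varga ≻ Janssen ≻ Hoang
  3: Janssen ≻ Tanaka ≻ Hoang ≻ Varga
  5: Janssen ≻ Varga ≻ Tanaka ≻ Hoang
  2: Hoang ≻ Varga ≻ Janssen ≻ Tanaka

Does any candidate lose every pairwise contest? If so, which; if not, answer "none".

Hoang

Pairwise majorities:
Janssen vs Tanaka: 3+5+2 = 10 for Janssen, 1 for Tanaka — Janssen by 10–1.
Janssen vs Hoang: 9 to 2, Janssen.
Janssen vs Varga: Janssen preferred on 3+5 = 8 ballots; Janssen wins 8–3.
Tanaka vs Hoang: Tanaka wins 9–2.
Tanaka–Varga: Varga 7–4.
Hoang vs Varga: Varga, 6–5.
Only Hoang has no wins; Hoang is the Condorcet loser.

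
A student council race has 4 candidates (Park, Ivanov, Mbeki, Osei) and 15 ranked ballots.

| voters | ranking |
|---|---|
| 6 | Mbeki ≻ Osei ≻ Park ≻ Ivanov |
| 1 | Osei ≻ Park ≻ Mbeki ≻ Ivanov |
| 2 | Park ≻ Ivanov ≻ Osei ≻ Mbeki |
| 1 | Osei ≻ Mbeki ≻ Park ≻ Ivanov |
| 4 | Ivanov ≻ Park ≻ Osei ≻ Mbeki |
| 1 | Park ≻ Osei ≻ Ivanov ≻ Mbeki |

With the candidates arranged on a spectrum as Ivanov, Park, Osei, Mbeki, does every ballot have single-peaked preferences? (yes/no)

Axis positions: Ivanov=1, Park=2, Osei=3, Mbeki=4.
Bloc 1 (peak Mbeki at position 4): ranking walks positions 4-3-2-1, expanding outward from the peak — single-peaked.
Bloc 2 (peak Osei at position 3): ranking walks positions 3-2-4-1, expanding outward from the peak — single-peaked.
Bloc 3 (peak Park at position 2): ranking walks positions 2-1-3-4, expanding outward from the peak — single-peaked.
Bloc 4 (peak Osei at position 3): ranking walks positions 3-4-2-1, expanding outward from the peak — single-peaked.
Bloc 5 (peak Ivanov at position 1): ranking walks positions 1-2-3-4, expanding outward from the peak — single-peaked.
Bloc 6 (peak Park at position 2): ranking walks positions 2-3-1-4, expanding outward from the peak — single-peaked.
Every ranking is single-peaked on this axis.

yes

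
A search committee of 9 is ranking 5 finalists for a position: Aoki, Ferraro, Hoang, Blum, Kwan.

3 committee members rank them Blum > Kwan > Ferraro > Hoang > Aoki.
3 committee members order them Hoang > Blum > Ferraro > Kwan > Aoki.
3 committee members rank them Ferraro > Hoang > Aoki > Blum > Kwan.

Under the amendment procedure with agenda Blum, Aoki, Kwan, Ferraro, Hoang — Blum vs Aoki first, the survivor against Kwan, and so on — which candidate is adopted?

Round 1: Blum vs Aoki — 6–3, Blum advances.
Round 2: Blum vs Kwan — 9–0, Blum advances.
Round 3: Blum vs Ferraro — 6–3, Blum advances.
Round 4: Blum vs Hoang — 3–6, Hoang advances.
The agenda winner is Hoang.

Hoang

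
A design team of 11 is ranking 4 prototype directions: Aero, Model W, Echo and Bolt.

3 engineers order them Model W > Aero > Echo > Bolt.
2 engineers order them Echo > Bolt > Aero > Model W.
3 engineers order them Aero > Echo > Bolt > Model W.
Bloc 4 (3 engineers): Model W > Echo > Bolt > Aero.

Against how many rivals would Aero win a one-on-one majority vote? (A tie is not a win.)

Aero against each rival (11 engineers):
Aero vs Model W: Aero preferred on 2+3 = 5 ballots; Model W wins 6–5.
Aero vs Echo: Aero wins 6–5.
Aero vs Bolt: 6 to 5, Aero.
Aero beats Echo, Bolt; loses to Model W — 2 pairwise wins.

2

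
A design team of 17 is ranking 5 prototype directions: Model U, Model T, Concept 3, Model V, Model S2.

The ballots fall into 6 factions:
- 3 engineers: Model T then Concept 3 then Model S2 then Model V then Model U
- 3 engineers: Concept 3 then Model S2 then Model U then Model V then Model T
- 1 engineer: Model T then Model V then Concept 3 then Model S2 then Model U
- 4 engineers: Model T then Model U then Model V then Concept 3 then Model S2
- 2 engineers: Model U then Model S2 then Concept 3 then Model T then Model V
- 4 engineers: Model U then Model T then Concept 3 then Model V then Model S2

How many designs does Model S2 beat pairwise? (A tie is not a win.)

Model S2 against each rival (17 engineers):
Model S2 vs Model U: Model S2 preferred on 3+3+1 = 7 ballots; Model U wins 10–7.
Model S2–Model T: Model T 12–5.
Model S2 vs Concept 3: Concept 3, 15–2.
Model S2–Model V: Model V 9–8.
Model S2 beats no one; loses to Model U, Model T, Concept 3, Model V — 0 pairwise wins.

0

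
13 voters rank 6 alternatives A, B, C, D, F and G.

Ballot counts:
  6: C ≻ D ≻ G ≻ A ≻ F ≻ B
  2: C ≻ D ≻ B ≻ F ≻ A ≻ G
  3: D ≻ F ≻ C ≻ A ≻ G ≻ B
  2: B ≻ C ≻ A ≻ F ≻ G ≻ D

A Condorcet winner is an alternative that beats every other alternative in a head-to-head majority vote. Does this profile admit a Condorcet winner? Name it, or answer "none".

C

Check each pair by majority over 13 ballots:
A vs B: A is ranked higher on 6+3 = 9 ballots, B on 4. A wins 9–4.
A vs C: 0 to 13, C.
A vs D: A is ranked higher on 2 ballots, D on 11. D wins 11–2.
A vs F: A is ranked higher on 6+2 = 8 ballots, F on 5. A wins 8–5.
A vs G: A preferred on 2+3+2 = 7 ballots; A wins 7–6.
B vs C: B preferred on 2 ballots; C wins 11–2.
B vs D: 2 for B, 11 for D — D by 11–2.
B vs F: B preferred on 2+2 = 4 ballots; F wins 9–4.
B vs G: B is ranked higher on 2+2 = 4 ballots, G on 9. G wins 9–4.
C vs D: 6+2+2 = 10 for C, 3 for D — C by 10–3.
C vs F: 6+2+2 = 10 for C, 3 for F — C by 10–3.
C vs G: C preferred on 6+2+3+2 = 13 ballots; C wins 13–0.
D vs F: 11 to 2, D.
D vs G: 11 to 2, D.
F vs G: F is ranked higher on 2+3+2 = 7 ballots, G on 6. F wins 7–6.
C defeats every rival head-to-head and is the Condorcet winner.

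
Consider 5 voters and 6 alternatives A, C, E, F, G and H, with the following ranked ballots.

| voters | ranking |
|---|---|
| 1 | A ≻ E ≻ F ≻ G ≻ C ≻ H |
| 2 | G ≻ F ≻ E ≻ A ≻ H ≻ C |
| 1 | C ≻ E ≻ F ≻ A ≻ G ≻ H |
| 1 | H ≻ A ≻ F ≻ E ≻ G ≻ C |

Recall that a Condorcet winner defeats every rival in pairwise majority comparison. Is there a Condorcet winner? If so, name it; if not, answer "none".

Pairwise majorities:
A vs C: 1+2+1 = 4 for A, 1 for C — A by 4–1.
A vs E: 2 to 3, E.
A vs F: 1+1 = 2 for A, 3 for F — F by 3–2.
A vs G: A is ranked higher on 1+1+1 = 3 ballots, G on 2. A wins 3–2.
A vs H: 1+2+1 = 4 for A, 1 for H — A by 4–1.
C vs E: 1 for C, 4 for E — E by 4–1.
C vs F: 1 to 4, F.
C vs G: C preferred on 1 ballot; G wins 4–1.
C vs H: 1+1 = 2 for C, 3 for H — H by 3–2.
E vs F: E preferred on 1+1 = 2 ballots; F wins 3–2.
E vs G: E is ranked higher on 1+1+1 = 3 ballots, G on 2. E wins 3–2.
E vs H: E preferred on 1+2+1 = 4 ballots; E wins 4–1.
F vs G: 3 to 2, F.
F vs H: F preferred on 1+2+1 = 4 ballots; F wins 4–1.
G vs H: 1+2+1 = 4 for G, 1 for H — G by 4–1.
F defeats every rival head-to-head and is the Condorcet winner.

F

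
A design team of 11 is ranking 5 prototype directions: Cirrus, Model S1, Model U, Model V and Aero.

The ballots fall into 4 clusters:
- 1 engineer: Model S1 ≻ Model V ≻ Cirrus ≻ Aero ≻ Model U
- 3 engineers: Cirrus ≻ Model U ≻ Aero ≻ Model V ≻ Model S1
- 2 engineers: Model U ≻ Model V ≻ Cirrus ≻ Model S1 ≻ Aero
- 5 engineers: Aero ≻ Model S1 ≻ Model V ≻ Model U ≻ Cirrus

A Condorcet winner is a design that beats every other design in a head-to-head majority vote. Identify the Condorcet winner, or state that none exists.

Pairwise majorities:
Cirrus vs Model S1: 3+2 = 5 for Cirrus, 6 for Model S1 — Model S1 by 6–5.
Cirrus vs Model U: Cirrus is ranked higher on 1+3 = 4 ballots, Model U on 7. Model U wins 7–4.
Cirrus vs Model V: Cirrus preferred on 3 ballots; Model V wins 8–3.
Cirrus vs Aero: 1+3+2 = 6 for Cirrus, 5 for Aero — Cirrus by 6–5.
Model S1 vs Model U: 6 to 5, Model S1.
Model S1 vs Model V: Model S1 preferred on 1+5 = 6 ballots; Model S1 wins 6–5.
Model S1 vs Aero: 3 to 8, Aero.
Model U vs Model V: 3+2 = 5 for Model U, 6 for Model V — Model V by 6–5.
Model U vs Aero: 5 to 6, Aero.
Model V vs Aero: 3 to 8, Aero.
Every design loses at least once (Cirrus loses to Model S1; Model S1 loses to Aero; Model U loses to Model S1; Model V loses to Model S1; Aero loses to Cirrus). The majority relation contains the cycle Cirrus beats Aero beats Model S1 beats Cirrus, so there is no Condorcet winner.

none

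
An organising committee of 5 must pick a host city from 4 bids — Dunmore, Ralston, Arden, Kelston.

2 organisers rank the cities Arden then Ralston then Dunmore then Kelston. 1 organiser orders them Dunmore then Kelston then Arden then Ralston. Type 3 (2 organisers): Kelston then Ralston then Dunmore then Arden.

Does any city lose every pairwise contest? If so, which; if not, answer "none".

none

Pairwise majorities:
Dunmore vs Ralston: Dunmore is ranked higher on 1 ballot, Ralston on 4. Ralston wins 4–1.
Dunmore vs Arden: Dunmore is ranked higher on 1+2 = 3 ballots, Arden on 2. Dunmore wins 3–2.
Dunmore vs Kelston: Dunmore wins 3–2.
Ralston vs Arden: Arden wins 3–2.
Ralston–Kelston: Kelston 3–2.
Arden vs Kelston: 2 to 3, Kelston.
Every city wins at least one matchup (Dunmore beats Arden; Ralston beats Dunmore; Arden beats Ralston; Kelston beats Ralston), so there is no Condorcet loser.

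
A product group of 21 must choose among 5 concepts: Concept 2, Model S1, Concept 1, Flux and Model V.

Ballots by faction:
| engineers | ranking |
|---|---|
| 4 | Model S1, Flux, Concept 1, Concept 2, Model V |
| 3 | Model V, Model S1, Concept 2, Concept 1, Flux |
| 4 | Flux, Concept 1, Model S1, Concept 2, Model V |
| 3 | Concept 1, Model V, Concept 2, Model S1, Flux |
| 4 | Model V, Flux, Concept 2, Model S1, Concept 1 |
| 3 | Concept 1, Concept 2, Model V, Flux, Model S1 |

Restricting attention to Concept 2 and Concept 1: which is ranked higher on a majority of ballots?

Ballots ranking Concept 2 above Concept 1: 3 + 4 = 7.
Ballots ranking Concept 1 above Concept 2: 21 − 7 = 14.
Concept 1 wins the head-to-head 14–7.

Concept 1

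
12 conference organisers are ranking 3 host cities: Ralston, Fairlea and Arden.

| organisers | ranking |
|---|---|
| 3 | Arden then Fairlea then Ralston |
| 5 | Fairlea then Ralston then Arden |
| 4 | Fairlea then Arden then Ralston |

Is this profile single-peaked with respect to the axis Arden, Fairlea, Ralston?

yes

Axis positions: Arden=1, Fairlea=2, Ralston=3.
Group 1 (peak Arden at position 1): ranking walks positions 1-2-3, expanding outward from the peak — single-peaked.
Group 2 (peak Fairlea at position 2): ranking walks positions 2-3-1, expanding outward from the peak — single-peaked.
Group 3 (peak Fairlea at position 2): ranking walks positions 2-1-3, expanding outward from the peak — single-peaked.
Every ranking is single-peaked on this axis.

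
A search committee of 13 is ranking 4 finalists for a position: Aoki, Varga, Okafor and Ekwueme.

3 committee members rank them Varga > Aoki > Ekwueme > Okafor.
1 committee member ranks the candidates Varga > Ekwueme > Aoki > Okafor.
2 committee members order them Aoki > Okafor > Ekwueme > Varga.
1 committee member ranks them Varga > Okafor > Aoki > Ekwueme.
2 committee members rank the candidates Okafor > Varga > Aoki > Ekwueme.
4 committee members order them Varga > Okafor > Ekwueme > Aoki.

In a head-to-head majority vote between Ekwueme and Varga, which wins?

Ballots ranking Ekwueme above Varga: 2.
Ballots ranking Varga above Ekwueme: 13 − 2 = 11.
Varga wins the head-to-head 11–2.

Varga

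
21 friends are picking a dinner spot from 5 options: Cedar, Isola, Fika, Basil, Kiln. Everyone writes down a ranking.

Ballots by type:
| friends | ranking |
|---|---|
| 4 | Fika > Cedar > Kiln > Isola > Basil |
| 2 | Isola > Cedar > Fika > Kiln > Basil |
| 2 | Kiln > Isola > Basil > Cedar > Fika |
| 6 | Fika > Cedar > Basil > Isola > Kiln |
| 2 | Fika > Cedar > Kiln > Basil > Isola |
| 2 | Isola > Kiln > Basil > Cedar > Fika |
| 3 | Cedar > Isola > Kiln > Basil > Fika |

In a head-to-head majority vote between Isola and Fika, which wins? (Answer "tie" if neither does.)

Fika

Ballots ranking Isola above Fika: 2 + 2 + 2 + 3 = 9.
Ballots ranking Fika above Isola: 21 − 9 = 12.
Fika wins the head-to-head 12–9.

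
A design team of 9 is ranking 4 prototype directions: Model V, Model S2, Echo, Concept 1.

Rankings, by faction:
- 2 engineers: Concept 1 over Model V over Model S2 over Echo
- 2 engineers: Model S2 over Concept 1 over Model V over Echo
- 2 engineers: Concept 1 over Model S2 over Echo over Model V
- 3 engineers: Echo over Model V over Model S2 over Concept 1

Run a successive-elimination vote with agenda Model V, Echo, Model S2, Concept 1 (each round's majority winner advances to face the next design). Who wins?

Round 1: Model V vs Echo — 4–5, Echo advances.
Round 2: Echo vs Model S2 — 3–6, Model S2 advances.
Round 3: Model S2 vs Concept 1 — 5–4, Model S2 advances.
The agenda winner is Model S2.

Model S2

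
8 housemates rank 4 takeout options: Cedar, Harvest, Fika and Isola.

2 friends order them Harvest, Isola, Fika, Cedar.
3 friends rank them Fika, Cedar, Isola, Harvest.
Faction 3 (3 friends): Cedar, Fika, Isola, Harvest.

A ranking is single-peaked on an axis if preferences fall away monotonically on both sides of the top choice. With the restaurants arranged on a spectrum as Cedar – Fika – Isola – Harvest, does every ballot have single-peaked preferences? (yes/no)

Axis positions: Cedar=1, Fika=2, Isola=3, Harvest=4.
Faction 1 (peak Harvest at position 4): ranking walks positions 4-3-2-1, expanding outward from the peak — single-peaked.
Faction 2 (peak Fika at position 2): ranking walks positions 2-1-3-4, expanding outward from the peak — single-peaked.
Faction 3 (peak Cedar at position 1): ranking walks positions 1-2-3-4, expanding outward from the peak — single-peaked.
Every ranking is single-peaked on this axis.

yes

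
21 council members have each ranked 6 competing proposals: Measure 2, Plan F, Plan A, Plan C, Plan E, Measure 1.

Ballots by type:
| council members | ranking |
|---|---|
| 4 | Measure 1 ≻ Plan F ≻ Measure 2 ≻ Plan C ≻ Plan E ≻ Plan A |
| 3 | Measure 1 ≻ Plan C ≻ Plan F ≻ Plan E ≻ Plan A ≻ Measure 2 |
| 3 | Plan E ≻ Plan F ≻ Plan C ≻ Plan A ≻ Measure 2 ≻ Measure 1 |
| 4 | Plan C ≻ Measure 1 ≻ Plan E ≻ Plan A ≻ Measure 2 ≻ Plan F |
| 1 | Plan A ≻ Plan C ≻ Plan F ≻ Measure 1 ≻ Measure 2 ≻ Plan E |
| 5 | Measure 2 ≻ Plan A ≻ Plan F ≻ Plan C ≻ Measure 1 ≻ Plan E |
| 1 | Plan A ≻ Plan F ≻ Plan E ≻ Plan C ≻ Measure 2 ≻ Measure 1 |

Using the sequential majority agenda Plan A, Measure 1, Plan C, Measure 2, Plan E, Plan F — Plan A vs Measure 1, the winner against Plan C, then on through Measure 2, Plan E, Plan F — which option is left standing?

Round 1: Plan A vs Measure 1 — 10–11, Measure 1 advances.
Round 2: Measure 1 vs Plan C — 7–14, Plan C advances.
Round 3: Plan C vs Measure 2 — 12–9, Plan C advances.
Round 4: Plan C vs Plan E — 17–4, Plan C advances.
Round 5: Plan C vs Plan F — 8–13, Plan F advances.
The agenda winner is Plan F.

Plan F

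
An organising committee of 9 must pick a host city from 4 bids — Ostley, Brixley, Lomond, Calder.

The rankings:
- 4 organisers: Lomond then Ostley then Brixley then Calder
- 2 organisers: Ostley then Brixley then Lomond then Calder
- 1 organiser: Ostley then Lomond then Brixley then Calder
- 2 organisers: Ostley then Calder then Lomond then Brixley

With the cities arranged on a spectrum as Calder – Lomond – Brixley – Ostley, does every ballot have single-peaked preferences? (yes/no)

no

Axis positions: Calder=1, Lomond=2, Brixley=3, Ostley=4.
Type 1: ranking walks positions 2-4-3-1; Ostley is ranked above Brixley even though Brixley lies between Ostley and the peak Lomond on the axis — preferences dip and rise again. Not single-peaked.
Type 2 (peak Ostley at position 4): ranking walks positions 4-3-2-1, expanding outward from the peak — single-peaked.
Type 3: ranking walks positions 4-2-3-1; Lomond is ranked above Brixley even though Brixley lies between Lomond and the peak Ostley on the axis — preferences dip and rise again. Not single-peaked.
Type 4: ranking walks positions 4-1-2-3; Calder is ranked above Brixley even though Brixley lies between Calder and the peak Ostley on the axis — preferences dip and rise again. Not single-peaked.
Type 1 violates single-peakedness, so the profile is not single-peaked on this axis.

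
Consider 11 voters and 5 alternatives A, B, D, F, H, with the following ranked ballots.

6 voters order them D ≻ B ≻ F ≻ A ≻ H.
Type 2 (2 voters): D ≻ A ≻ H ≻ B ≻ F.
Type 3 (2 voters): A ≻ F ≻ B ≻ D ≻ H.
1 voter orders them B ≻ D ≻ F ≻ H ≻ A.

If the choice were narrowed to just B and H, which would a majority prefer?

B

Ballots ranking B above H: 6 + 2 + 1 = 9.
Ballots ranking H above B: 11 − 9 = 2.
B wins the head-to-head 9–2.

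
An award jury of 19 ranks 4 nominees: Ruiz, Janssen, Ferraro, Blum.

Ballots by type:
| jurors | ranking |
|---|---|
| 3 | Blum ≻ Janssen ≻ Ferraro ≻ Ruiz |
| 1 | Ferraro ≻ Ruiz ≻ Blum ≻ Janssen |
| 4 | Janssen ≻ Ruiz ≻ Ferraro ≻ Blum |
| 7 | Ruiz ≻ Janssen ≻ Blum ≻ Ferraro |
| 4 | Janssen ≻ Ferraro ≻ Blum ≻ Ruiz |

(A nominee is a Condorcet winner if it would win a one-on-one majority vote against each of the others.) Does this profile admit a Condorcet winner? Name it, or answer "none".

Check each pair by majority over 19 ballots:
Ruiz vs Janssen: Janssen, 11–8.
Ruiz vs Ferraro: Ruiz wins 11–8.
Ruiz vs Blum: Ruiz, 12–7.
Janssen–Ferraro: Janssen 18–1.
Janssen vs Blum: Janssen wins 15–4.
Ferraro vs Blum: Blum wins 10–9.
Only Janssen has no losses; Janssen is the Condorcet winner.

Janssen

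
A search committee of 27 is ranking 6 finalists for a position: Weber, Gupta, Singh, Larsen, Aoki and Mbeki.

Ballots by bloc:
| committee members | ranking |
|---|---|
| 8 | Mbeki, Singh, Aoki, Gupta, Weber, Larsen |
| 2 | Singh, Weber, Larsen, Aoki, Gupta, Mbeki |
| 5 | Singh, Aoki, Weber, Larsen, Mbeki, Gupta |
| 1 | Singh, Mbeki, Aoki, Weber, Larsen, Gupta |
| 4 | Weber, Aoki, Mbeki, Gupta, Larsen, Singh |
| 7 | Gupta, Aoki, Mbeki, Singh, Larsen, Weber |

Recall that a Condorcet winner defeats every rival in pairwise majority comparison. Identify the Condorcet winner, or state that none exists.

Head-to-head results (27 committee members):
Weber–Gupta: Gupta 15–12.
Weber vs Singh: Singh, 23–4.
Weber vs Larsen: Weber wins 20–7.
Weber–Aoki: Aoki 21–6.
Weber vs Mbeki: 11 to 16, Mbeki.
Gupta vs Singh: Singh wins 16–11.
Gupta–Larsen: Gupta 19–8.
Gupta vs Aoki: Aoki, 20–7.
Gupta vs Mbeki: 2+7 = 9 for Gupta, 18 for Mbeki — Mbeki by 18–9.
Singh vs Larsen: Singh is ranked higher on 8+2+5+1+7 = 23 ballots, Larsen on 4. Singh wins 23–4.
Singh vs Aoki: Singh wins 16–11.
Singh vs Mbeki: Singh is ranked higher on 2+5+1 = 8 ballots, Mbeki on 19. Mbeki wins 19–8.
Larsen vs Aoki: Larsen is ranked higher on 2 ballots, Aoki on 25. Aoki wins 25–2.
Larsen vs Mbeki: 2+5 = 7 for Larsen, 20 for Mbeki — Mbeki by 20–7.
Aoki vs Mbeki: Aoki, 18–9.
No candidate is unbeaten: Weber loses to Gupta; Gupta loses to Singh; Singh loses to Mbeki; Larsen loses to Weber; Aoki loses to Singh; Mbeki loses to Aoki. In particular Singh beats Aoki beats Mbeki beats Singh is a majority cycle — no Condorcet winner exists.

none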